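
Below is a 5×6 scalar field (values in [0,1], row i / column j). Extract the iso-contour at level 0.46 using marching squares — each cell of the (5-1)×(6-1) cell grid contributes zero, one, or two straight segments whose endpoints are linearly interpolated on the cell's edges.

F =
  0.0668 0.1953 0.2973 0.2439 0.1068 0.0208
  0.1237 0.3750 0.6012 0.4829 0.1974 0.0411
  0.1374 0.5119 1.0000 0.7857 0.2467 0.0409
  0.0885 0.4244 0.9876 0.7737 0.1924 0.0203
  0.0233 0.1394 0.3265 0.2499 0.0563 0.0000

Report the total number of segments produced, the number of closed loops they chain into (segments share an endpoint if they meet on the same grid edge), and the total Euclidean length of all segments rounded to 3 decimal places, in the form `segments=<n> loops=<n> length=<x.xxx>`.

cell (0,1): code 0100 → (0.535,2.000)–(1.000,1.376)
cell (0,2): code 1100 → (0.904,3.000)–(0.535,2.000)
cell (0,3): code 1000 → (1.000,3.080)–(0.904,3.000)
cell (1,0): code 0100 → (1.621,1.000)–(2.000,0.861)
cell (1,1): code 1110 → (1.000,1.376)–(1.621,1.000)
cell (1,3): code 1001 → (2.000,3.604)–(1.000,3.080)
cell (2,0): code 0010 → (2.000,0.861)–(2.593,1.000)
cell (2,1): code 0111 → (2.593,1.000)–(3.000,1.063)
cell (2,3): code 1001 → (3.000,3.540)–(2.000,3.604)
cell (3,1): code 0010 → (3.000,1.063)–(3.798,2.000)
cell (3,2): code 0011 → (3.798,2.000)–(3.599,3.000)
cell (3,3): code 0001 → (3.599,3.000)–(3.000,3.540)
total: 12 segments, chained into 1 closed loop(s), length Σ = 9.306741

segments=12 loops=1 length=9.307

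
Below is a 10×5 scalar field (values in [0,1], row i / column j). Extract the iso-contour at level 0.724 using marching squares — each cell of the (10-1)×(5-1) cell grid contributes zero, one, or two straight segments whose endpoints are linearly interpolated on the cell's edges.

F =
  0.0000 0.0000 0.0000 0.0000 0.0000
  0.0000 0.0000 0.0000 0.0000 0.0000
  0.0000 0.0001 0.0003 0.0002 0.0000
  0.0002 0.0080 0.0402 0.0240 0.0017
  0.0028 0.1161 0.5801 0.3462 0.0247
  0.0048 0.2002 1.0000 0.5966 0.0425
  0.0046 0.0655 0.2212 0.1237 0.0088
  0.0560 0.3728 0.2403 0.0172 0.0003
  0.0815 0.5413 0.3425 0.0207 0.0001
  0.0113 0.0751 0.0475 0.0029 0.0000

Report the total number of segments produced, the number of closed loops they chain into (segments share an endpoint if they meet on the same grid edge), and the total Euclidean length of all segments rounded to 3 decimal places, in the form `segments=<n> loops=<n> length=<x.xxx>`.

cell (4,1): code 0100 → (4.343,2.000)–(5.000,1.655)
cell (4,2): code 1000 → (5.000,2.684)–(4.343,2.000)
cell (5,1): code 0010 → (5.000,1.655)–(5.354,2.000)
cell (5,2): code 0001 → (5.354,2.000)–(5.000,2.684)
total: 4 segments, chained into 1 closed loop(s), length Σ = 2.956312

segments=4 loops=1 length=2.956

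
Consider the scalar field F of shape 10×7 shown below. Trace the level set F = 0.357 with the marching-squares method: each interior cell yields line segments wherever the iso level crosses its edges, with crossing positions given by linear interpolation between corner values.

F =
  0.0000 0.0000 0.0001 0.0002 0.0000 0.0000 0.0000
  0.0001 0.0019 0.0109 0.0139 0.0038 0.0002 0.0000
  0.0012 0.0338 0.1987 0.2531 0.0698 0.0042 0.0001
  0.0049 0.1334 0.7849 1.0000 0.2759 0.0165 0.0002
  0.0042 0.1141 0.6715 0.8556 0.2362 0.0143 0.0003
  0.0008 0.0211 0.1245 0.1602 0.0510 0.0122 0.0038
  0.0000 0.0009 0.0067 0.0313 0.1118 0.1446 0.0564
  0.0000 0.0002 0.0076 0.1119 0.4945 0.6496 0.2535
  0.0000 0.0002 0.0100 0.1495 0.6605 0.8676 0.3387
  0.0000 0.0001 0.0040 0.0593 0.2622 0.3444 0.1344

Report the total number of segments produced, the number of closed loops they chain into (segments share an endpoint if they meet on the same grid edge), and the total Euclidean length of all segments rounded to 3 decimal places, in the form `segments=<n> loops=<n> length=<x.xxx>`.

cell (2,1): code 0100 → (2.270,2.000)–(3.000,1.343)
cell (2,2): code 1100 → (2.139,3.000)–(2.270,2.000)
cell (2,3): code 1000 → (3.000,3.888)–(2.139,3.000)
cell (3,1): code 0110 → (3.000,1.343)–(4.000,1.436)
cell (3,3): code 1001 → (4.000,3.805)–(3.000,3.888)
cell (4,1): code 0010 → (4.000,1.436)–(4.575,2.000)
cell (4,2): code 0011 → (4.575,2.000)–(4.717,3.000)
cell (4,3): code 0001 → (4.717,3.000)–(4.000,3.805)
cell (6,3): code 0100 → (6.641,4.000)–(7.000,3.641)
cell (6,4): code 1100 → (6.421,5.000)–(6.641,4.000)
cell (6,5): code 1000 → (7.000,5.739)–(6.421,5.000)
cell (7,3): code 0110 → (7.000,3.641)–(8.000,3.406)
cell (7,5): code 1001 → (8.000,5.965)–(7.000,5.739)
cell (8,3): code 0010 → (8.000,3.406)–(8.762,4.000)
cell (8,4): code 0011 → (8.762,4.000)–(8.976,5.000)
cell (8,5): code 0001 → (8.976,5.000)–(8.000,5.965)
total: 16 segments, chained into 2 closed loop(s), length Σ = 16.013521

segments=16 loops=2 length=16.014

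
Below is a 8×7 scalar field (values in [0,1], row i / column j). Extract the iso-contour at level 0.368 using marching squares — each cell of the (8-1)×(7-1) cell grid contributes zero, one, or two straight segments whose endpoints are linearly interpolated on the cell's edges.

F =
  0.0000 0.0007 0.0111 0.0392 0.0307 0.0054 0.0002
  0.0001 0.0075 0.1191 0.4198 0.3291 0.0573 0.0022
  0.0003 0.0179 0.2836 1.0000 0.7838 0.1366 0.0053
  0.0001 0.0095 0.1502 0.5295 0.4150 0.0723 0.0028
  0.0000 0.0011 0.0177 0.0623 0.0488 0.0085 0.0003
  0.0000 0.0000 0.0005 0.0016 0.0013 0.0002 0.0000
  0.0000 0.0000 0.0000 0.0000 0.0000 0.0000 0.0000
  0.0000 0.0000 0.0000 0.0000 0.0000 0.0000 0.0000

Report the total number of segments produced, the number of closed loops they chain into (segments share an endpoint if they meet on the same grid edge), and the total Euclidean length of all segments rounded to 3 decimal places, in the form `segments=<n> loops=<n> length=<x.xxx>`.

segments=10 loops=1 length=7.567

cell (0,2): code 0100 → (0.864,3.000)–(1.000,2.828)
cell (0,3): code 1000 → (1.000,3.571)–(0.864,3.000)
cell (1,2): code 0110 → (1.000,2.828)–(2.000,2.118)
cell (1,3): code 1101 → (1.086,4.000)–(1.000,3.571)
cell (1,4): code 1000 → (2.000,4.642)–(1.086,4.000)
cell (2,2): code 0110 → (2.000,2.118)–(3.000,2.574)
cell (2,4): code 1001 → (3.000,4.137)–(2.000,4.642)
cell (3,2): code 0010 → (3.000,2.574)–(3.346,3.000)
cell (3,3): code 0011 → (3.346,3.000)–(3.128,4.000)
cell (3,4): code 0001 → (3.128,4.000)–(3.000,4.137)
total: 10 segments, chained into 1 closed loop(s), length Σ = 7.567197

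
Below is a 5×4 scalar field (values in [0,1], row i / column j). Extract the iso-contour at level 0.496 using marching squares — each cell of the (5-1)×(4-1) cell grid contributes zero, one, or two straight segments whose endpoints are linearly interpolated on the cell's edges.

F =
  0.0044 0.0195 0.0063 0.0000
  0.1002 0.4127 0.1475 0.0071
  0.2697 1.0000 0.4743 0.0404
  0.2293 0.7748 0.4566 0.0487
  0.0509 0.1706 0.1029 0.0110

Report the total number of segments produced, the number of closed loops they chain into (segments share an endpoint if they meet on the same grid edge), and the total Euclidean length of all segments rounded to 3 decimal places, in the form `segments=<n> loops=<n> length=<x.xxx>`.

cell (1,0): code 0100 → (1.142,1.000)–(2.000,0.310)
cell (1,1): code 1000 → (2.000,1.959)–(1.142,1.000)
cell (2,0): code 0110 → (2.000,0.310)–(3.000,0.489)
cell (2,1): code 1001 → (3.000,1.876)–(2.000,1.959)
cell (3,0): code 0010 → (3.000,0.489)–(3.461,1.000)
cell (3,1): code 0001 → (3.461,1.000)–(3.000,1.876)
total: 6 segments, chained into 1 closed loop(s), length Σ = 6.086072

segments=6 loops=1 length=6.086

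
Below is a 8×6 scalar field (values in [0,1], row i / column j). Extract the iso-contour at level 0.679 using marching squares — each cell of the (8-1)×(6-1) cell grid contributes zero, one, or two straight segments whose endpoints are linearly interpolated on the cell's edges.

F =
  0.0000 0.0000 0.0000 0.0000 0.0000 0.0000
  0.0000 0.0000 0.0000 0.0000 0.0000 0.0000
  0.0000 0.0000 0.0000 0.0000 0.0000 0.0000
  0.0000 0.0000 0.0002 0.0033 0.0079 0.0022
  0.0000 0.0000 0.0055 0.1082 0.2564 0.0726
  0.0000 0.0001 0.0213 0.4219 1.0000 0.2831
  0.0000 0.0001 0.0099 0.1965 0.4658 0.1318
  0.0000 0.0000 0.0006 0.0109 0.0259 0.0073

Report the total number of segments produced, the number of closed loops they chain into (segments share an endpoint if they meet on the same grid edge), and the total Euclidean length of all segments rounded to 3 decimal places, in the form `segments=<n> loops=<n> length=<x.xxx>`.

segments=4 loops=1 length=2.893

cell (4,3): code 0100 → (4.568,4.000)–(5.000,3.445)
cell (4,4): code 1000 → (5.000,4.448)–(4.568,4.000)
cell (5,3): code 0010 → (5.000,3.445)–(5.601,4.000)
cell (5,4): code 0001 → (5.601,4.000)–(5.000,4.448)
total: 4 segments, chained into 1 closed loop(s), length Σ = 2.892843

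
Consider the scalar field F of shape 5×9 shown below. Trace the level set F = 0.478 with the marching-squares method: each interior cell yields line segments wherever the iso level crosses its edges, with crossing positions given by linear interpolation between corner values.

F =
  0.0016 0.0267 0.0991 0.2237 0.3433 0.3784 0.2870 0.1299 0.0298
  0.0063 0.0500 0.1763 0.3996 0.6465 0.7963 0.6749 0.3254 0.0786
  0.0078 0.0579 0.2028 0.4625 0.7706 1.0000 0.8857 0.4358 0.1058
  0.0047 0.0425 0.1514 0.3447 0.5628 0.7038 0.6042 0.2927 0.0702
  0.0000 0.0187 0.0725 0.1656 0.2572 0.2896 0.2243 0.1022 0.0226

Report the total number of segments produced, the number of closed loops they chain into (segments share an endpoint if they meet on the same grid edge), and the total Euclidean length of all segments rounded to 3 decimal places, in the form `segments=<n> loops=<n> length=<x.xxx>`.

cell (0,3): code 0100 → (0.444,4.000)–(1.000,3.318)
cell (0,4): code 1100 → (0.238,5.000)–(0.444,4.000)
cell (0,5): code 1100 → (0.492,6.000)–(0.238,5.000)
cell (0,6): code 1000 → (1.000,6.563)–(0.492,6.000)
cell (1,3): code 0110 → (1.000,3.318)–(2.000,3.050)
cell (1,6): code 1001 → (2.000,6.906)–(1.000,6.563)
cell (2,3): code 0110 → (2.000,3.050)–(3.000,3.611)
cell (2,6): code 1001 → (3.000,6.405)–(2.000,6.906)
cell (3,3): code 0010 → (3.000,3.611)–(3.277,4.000)
cell (3,4): code 0011 → (3.277,4.000)–(3.545,5.000)
cell (3,5): code 0011 → (3.545,5.000)–(3.332,6.000)
cell (3,6): code 0001 → (3.332,6.000)–(3.000,6.405)
total: 12 segments, chained into 1 closed loop(s), length Σ = 11.107693

segments=12 loops=1 length=11.108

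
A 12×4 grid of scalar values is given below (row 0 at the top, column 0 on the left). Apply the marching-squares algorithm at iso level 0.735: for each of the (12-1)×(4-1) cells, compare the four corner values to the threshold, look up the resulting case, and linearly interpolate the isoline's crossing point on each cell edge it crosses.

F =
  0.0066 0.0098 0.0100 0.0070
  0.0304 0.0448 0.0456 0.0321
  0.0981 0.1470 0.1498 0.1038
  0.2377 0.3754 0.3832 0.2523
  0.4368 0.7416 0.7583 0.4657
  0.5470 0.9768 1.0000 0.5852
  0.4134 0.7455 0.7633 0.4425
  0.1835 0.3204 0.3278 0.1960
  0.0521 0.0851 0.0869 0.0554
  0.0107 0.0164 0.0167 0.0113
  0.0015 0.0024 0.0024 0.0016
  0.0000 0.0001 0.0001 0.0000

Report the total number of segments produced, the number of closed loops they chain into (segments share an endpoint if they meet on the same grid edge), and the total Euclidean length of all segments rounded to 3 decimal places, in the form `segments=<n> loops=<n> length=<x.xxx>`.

segments=10 loops=1 length=6.837

cell (3,0): code 0100 → (3.982,1.000)–(4.000,0.978)
cell (3,1): code 1100 → (3.938,2.000)–(3.982,1.000)
cell (3,2): code 1000 → (4.000,2.080)–(3.938,2.000)
cell (4,0): code 0110 → (4.000,0.978)–(5.000,0.437)
cell (4,2): code 1001 → (5.000,2.639)–(4.000,2.080)
cell (5,0): code 0110 → (5.000,0.437)–(6.000,0.968)
cell (5,2): code 1001 → (6.000,2.088)–(5.000,2.639)
cell (6,0): code 0010 → (6.000,0.968)–(6.025,1.000)
cell (6,1): code 0011 → (6.025,1.000)–(6.065,2.000)
cell (6,2): code 0001 → (6.065,2.000)–(6.000,2.088)
total: 10 segments, chained into 1 closed loop(s), length Σ = 6.837121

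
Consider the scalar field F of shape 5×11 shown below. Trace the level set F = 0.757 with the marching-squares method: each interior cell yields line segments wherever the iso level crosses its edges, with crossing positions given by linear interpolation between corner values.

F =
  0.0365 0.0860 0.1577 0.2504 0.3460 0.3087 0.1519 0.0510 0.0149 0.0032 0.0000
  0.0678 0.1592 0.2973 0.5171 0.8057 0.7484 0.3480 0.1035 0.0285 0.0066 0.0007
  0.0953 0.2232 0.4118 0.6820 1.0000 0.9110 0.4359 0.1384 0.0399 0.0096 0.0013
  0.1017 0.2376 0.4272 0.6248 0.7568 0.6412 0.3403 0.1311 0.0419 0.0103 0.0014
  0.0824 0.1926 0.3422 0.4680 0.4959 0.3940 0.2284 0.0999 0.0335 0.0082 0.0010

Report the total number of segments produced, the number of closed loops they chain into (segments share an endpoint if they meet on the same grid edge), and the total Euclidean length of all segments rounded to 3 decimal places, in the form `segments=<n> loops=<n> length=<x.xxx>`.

cell (0,3): code 0100 → (0.894,4.000)–(1.000,3.831)
cell (0,4): code 1000 → (1.000,4.850)–(0.894,4.000)
cell (1,3): code 0110 → (1.000,3.831)–(2.000,3.236)
cell (1,4): code 1101 → (1.053,5.000)–(1.000,4.850)
cell (1,5): code 1000 → (2.000,5.324)–(1.053,5.000)
cell (2,3): code 0010 → (2.000,3.236)–(2.999,4.000)
cell (2,4): code 0011 → (2.999,4.000)–(2.571,5.000)
cell (2,5): code 0001 → (2.571,5.000)–(2.000,5.324)
total: 8 segments, chained into 1 closed loop(s), length Σ = 6.381934

segments=8 loops=1 length=6.382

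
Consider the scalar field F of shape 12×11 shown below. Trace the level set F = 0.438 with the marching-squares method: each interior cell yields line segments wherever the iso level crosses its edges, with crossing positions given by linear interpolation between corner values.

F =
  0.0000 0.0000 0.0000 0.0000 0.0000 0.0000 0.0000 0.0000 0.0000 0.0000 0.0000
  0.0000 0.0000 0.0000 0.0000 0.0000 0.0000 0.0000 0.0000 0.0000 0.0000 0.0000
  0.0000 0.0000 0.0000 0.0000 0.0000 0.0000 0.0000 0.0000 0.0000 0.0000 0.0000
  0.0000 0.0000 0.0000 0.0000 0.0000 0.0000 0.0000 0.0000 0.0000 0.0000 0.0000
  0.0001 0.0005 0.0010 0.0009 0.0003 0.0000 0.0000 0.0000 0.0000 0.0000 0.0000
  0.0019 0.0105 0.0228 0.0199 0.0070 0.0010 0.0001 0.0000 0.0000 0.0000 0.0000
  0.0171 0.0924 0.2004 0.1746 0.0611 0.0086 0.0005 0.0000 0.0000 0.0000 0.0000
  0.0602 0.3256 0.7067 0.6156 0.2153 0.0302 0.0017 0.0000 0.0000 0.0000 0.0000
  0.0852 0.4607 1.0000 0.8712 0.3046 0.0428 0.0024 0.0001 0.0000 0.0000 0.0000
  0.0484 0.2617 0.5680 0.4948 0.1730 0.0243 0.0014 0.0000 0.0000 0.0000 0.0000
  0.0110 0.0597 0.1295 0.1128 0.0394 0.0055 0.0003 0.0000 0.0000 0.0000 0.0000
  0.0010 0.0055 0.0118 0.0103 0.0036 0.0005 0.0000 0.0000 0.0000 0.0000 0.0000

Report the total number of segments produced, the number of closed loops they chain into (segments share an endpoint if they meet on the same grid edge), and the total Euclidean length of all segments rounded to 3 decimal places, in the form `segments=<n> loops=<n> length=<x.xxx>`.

segments=12 loops=1 length=8.706

cell (6,1): code 0100 → (6.469,2.000)–(7.000,1.295)
cell (6,2): code 1100 → (6.597,3.000)–(6.469,2.000)
cell (6,3): code 1000 → (7.000,3.444)–(6.597,3.000)
cell (7,0): code 0100 → (7.832,1.000)–(8.000,0.940)
cell (7,1): code 1110 → (7.000,1.295)–(7.832,1.000)
cell (7,3): code 1001 → (8.000,3.765)–(7.000,3.444)
cell (8,0): code 0010 → (8.000,0.940)–(8.114,1.000)
cell (8,1): code 0111 → (8.114,1.000)–(9.000,1.576)
cell (8,3): code 1001 → (9.000,3.177)–(8.000,3.765)
cell (9,1): code 0010 → (9.000,1.576)–(9.296,2.000)
cell (9,2): code 0011 → (9.296,2.000)–(9.149,3.000)
cell (9,3): code 0001 → (9.149,3.000)–(9.000,3.177)
total: 12 segments, chained into 1 closed loop(s), length Σ = 8.706359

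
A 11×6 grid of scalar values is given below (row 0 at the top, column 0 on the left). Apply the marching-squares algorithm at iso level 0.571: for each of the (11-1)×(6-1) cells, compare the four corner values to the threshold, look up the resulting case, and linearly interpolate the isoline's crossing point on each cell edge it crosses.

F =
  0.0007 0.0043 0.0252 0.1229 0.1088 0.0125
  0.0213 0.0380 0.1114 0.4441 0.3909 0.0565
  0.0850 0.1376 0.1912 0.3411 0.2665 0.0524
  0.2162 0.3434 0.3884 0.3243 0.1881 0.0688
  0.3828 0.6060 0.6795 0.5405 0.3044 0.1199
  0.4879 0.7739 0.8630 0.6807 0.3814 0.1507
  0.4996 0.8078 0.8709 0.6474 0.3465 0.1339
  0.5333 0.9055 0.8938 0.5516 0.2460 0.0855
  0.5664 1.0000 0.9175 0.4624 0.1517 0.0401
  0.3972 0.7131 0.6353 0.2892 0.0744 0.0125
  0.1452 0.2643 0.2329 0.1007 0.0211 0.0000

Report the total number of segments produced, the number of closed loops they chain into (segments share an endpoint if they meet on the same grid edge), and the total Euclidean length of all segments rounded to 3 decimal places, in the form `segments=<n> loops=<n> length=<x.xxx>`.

cell (3,0): code 0100 → (3.867,1.000)–(4.000,0.843)
cell (3,1): code 1100 → (3.627,2.000)–(3.867,1.000)
cell (3,2): code 1000 → (4.000,2.781)–(3.627,2.000)
cell (4,0): code 0110 → (4.000,0.843)–(5.000,0.291)
cell (4,2): code 1101 → (4.218,3.000)–(4.000,2.781)
cell (4,3): code 1000 → (5.000,3.367)–(4.218,3.000)
cell (5,0): code 0110 → (5.000,0.291)–(6.000,0.232)
cell (5,3): code 1001 → (6.000,3.254)–(5.000,3.367)
cell (6,0): code 0110 → (6.000,0.232)–(7.000,0.101)
cell (6,2): code 1011 → (7.000,2.943)–(6.797,3.000)
cell (6,3): code 0001 → (6.797,3.000)–(6.000,3.254)
cell (7,0): code 0110 → (7.000,0.101)–(8.000,0.011)
cell (7,2): code 1001 → (8.000,2.761)–(7.000,2.943)
cell (8,0): code 0110 → (8.000,0.011)–(9.000,0.550)
cell (8,2): code 1001 → (9.000,2.186)–(8.000,2.761)
cell (9,0): code 0010 → (9.000,0.550)–(9.317,1.000)
cell (9,1): code 0011 → (9.317,1.000)–(9.160,2.000)
cell (9,2): code 0001 → (9.160,2.000)–(9.000,2.186)
total: 18 segments, chained into 1 closed loop(s), length Σ = 14.596359

segments=18 loops=1 length=14.596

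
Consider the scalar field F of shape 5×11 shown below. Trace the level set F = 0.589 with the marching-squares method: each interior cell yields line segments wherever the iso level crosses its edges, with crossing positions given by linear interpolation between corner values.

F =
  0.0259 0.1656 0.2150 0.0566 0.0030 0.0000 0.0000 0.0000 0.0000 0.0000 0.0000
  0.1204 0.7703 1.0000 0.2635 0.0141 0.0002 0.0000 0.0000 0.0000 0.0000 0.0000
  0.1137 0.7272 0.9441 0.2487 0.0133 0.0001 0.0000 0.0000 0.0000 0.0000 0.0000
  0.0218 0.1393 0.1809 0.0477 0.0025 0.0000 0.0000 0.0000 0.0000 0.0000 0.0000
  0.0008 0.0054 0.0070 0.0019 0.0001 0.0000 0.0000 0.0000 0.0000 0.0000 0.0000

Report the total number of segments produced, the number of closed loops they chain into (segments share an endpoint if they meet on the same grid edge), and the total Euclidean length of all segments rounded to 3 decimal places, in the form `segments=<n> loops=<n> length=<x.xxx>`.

segments=8 loops=1 length=6.245

cell (0,0): code 0100 → (0.700,1.000)–(1.000,0.721)
cell (0,1): code 1100 → (0.476,2.000)–(0.700,1.000)
cell (0,2): code 1000 → (1.000,2.558)–(0.476,2.000)
cell (1,0): code 0110 → (1.000,0.721)–(2.000,0.775)
cell (1,2): code 1001 → (2.000,2.511)–(1.000,2.558)
cell (2,0): code 0010 → (2.000,0.775)–(2.235,1.000)
cell (2,1): code 0011 → (2.235,1.000)–(2.465,2.000)
cell (2,2): code 0001 → (2.465,2.000)–(2.000,2.511)
total: 8 segments, chained into 1 closed loop(s), length Σ = 6.244583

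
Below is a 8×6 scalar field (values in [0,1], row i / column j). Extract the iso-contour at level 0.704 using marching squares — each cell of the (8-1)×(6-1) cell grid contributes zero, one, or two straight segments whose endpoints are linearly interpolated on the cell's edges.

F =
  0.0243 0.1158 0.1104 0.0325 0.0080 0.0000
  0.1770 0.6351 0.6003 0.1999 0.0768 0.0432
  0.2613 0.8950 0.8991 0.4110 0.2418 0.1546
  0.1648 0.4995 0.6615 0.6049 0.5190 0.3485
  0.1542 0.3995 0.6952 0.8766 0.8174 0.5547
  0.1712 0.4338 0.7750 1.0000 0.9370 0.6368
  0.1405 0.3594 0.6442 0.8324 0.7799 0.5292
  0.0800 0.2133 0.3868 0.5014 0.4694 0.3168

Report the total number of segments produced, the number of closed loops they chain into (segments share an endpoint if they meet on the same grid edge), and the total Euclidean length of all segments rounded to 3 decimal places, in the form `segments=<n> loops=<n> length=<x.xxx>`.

segments=18 loops=2 length=14.373

cell (1,0): code 0100 → (1.265,1.000)–(2.000,0.699)
cell (1,1): code 1100 → (1.347,2.000)–(1.265,1.000)
cell (1,2): code 1000 → (2.000,2.400)–(1.347,2.000)
cell (2,0): code 0010 → (2.000,0.699)–(2.483,1.000)
cell (2,1): code 0011 → (2.483,1.000)–(2.821,2.000)
cell (2,2): code 0001 → (2.821,2.000)–(2.000,2.400)
cell (3,2): code 0100 → (3.365,3.000)–(4.000,2.049)
cell (3,3): code 1100 → (3.620,4.000)–(3.365,3.000)
cell (3,4): code 1000 → (4.000,4.432)–(3.620,4.000)
cell (4,1): code 0100 → (4.110,2.000)–(5.000,1.792)
cell (4,2): code 1110 → (4.000,2.049)–(4.110,2.000)
cell (4,4): code 1001 → (5.000,4.776)–(4.000,4.432)
cell (5,1): code 0010 → (5.000,1.792)–(5.543,2.000)
cell (5,2): code 0111 → (5.543,2.000)–(6.000,2.318)
cell (5,4): code 1001 → (6.000,4.303)–(5.000,4.776)
cell (6,2): code 0010 → (6.000,2.318)–(6.388,3.000)
cell (6,3): code 0011 → (6.388,3.000)–(6.244,4.000)
cell (6,4): code 0001 → (6.244,4.000)–(6.000,4.303)
total: 18 segments, chained into 2 closed loop(s), length Σ = 14.373177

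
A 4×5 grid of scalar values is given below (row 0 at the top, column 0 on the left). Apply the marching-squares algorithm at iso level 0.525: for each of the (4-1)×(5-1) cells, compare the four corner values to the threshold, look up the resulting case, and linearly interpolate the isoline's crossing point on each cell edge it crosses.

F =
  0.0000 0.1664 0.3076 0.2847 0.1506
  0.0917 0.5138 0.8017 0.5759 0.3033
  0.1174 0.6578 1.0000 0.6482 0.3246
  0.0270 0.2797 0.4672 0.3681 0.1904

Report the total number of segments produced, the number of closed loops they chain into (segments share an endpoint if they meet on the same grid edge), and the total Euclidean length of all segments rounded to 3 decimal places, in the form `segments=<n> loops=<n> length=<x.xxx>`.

cell (0,1): code 0100 → (0.440,2.000)–(1.000,1.039)
cell (0,2): code 1100 → (0.825,3.000)–(0.440,2.000)
cell (0,3): code 1000 → (1.000,3.187)–(0.825,3.000)
cell (1,0): code 0100 → (1.078,1.000)–(2.000,0.754)
cell (1,1): code 1110 → (1.000,1.039)–(1.078,1.000)
cell (1,3): code 1001 → (2.000,3.381)–(1.000,3.187)
cell (2,0): code 0010 → (2.000,0.754)–(2.351,1.000)
cell (2,1): code 0011 → (2.351,1.000)–(2.892,2.000)
cell (2,2): code 0011 → (2.892,2.000)–(2.440,3.000)
cell (2,3): code 0001 → (2.440,3.000)–(2.000,3.381)
total: 10 segments, chained into 1 closed loop(s), length Σ = 7.744043

segments=10 loops=1 length=7.744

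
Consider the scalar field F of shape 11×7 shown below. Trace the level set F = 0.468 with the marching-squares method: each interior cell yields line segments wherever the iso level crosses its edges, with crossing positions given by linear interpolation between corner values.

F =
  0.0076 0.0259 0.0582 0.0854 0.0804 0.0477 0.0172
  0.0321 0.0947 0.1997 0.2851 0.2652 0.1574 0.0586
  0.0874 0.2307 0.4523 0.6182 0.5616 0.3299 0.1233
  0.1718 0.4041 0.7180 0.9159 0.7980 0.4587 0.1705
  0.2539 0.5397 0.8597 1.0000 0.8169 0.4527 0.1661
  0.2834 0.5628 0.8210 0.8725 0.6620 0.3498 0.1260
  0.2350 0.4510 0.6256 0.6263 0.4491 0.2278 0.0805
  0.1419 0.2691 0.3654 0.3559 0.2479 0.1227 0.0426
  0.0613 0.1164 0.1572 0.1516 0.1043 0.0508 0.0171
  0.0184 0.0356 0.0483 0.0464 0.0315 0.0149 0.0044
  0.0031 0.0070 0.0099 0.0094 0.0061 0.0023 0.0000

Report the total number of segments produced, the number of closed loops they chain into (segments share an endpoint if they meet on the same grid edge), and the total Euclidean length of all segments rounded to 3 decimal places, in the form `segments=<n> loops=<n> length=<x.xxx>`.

cell (1,2): code 0100 → (1.549,3.000)–(2.000,2.095)
cell (1,3): code 1100 → (1.684,4.000)–(1.549,3.000)
cell (1,4): code 1000 → (2.000,4.404)–(1.684,4.000)
cell (2,1): code 0100 → (2.059,2.000)–(3.000,1.204)
cell (2,2): code 1110 → (2.000,2.095)–(2.059,2.000)
cell (2,4): code 1001 → (3.000,4.973)–(2.000,4.404)
cell (3,0): code 0100 → (3.471,1.000)–(4.000,0.749)
cell (3,1): code 1110 → (3.000,1.204)–(3.471,1.000)
cell (3,4): code 1001 → (4.000,4.958)–(3.000,4.973)
cell (4,0): code 0110 → (4.000,0.749)–(5.000,0.661)
cell (4,4): code 1001 → (5.000,4.621)–(4.000,4.958)
cell (5,0): code 0010 → (5.000,0.661)–(5.848,1.000)
cell (5,1): code 0111 → (5.848,1.000)–(6.000,1.097)
cell (5,3): code 1011 → (6.000,3.893)–(5.911,4.000)
cell (5,4): code 0001 → (5.911,4.000)–(5.000,4.621)
cell (6,1): code 0010 → (6.000,1.097)–(6.606,2.000)
cell (6,2): code 0011 → (6.606,2.000)–(6.585,3.000)
cell (6,3): code 0001 → (6.585,3.000)–(6.000,3.893)
total: 18 segments, chained into 1 closed loop(s), length Σ = 14.676528

segments=18 loops=1 length=14.677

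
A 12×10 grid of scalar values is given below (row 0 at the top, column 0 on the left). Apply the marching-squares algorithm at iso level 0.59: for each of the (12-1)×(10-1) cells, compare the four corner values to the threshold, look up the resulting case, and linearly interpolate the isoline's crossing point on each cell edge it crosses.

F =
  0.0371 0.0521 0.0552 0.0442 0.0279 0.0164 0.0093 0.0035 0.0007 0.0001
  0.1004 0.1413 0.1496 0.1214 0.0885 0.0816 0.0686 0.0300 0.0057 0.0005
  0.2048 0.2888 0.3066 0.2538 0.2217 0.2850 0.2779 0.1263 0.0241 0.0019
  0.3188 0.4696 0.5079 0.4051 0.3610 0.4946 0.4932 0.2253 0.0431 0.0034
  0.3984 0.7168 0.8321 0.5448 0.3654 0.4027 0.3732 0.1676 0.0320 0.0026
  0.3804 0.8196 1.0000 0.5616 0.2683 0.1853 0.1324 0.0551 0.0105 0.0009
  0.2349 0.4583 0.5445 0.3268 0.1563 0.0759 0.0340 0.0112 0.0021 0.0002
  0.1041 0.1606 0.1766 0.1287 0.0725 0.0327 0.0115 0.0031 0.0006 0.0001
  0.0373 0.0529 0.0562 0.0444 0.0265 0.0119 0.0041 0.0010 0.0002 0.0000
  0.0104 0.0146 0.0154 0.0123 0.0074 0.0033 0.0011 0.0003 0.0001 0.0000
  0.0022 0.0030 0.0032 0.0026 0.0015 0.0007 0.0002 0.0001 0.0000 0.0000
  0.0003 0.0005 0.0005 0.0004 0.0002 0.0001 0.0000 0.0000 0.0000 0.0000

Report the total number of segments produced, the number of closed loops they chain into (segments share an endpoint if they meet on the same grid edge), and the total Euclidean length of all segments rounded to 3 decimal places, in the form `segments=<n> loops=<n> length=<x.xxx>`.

cell (3,0): code 0100 → (3.487,1.000)–(4.000,0.602)
cell (3,1): code 1100 → (3.253,2.000)–(3.487,1.000)
cell (3,2): code 1000 → (4.000,2.843)–(3.253,2.000)
cell (4,0): code 0110 → (4.000,0.602)–(5.000,0.477)
cell (4,2): code 1001 → (5.000,2.935)–(4.000,2.843)
cell (5,0): code 0010 → (5.000,0.477)–(5.635,1.000)
cell (5,1): code 0011 → (5.635,1.000)–(5.900,2.000)
cell (5,2): code 0001 → (5.900,2.000)–(5.000,2.935)
total: 8 segments, chained into 1 closed loop(s), length Σ = 7.969612

segments=8 loops=1 length=7.970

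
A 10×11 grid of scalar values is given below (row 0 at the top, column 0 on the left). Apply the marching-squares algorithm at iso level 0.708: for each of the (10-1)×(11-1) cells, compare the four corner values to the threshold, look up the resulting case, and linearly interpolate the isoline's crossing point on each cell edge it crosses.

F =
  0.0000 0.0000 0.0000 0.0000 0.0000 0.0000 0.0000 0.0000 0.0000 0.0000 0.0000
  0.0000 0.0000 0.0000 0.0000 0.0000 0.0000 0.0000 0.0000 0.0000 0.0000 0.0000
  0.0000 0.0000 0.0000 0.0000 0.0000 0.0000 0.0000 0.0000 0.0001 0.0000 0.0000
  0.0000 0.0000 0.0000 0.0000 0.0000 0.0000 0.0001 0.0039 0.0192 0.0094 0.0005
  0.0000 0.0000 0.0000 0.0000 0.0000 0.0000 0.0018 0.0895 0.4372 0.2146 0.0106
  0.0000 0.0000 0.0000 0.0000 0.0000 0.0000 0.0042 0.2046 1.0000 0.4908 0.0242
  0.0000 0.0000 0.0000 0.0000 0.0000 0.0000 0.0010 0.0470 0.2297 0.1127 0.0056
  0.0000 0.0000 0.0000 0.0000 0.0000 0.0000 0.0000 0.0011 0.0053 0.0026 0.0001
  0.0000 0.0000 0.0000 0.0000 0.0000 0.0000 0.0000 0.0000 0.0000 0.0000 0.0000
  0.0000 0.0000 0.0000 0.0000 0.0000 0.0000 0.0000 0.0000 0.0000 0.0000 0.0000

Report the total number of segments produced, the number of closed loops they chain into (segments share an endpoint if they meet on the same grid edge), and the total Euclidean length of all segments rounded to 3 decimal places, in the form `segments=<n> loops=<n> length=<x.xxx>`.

cell (4,7): code 0100 → (4.481,8.000)–(5.000,7.633)
cell (4,8): code 1000 → (5.000,8.573)–(4.481,8.000)
cell (5,7): code 0010 → (5.000,7.633)–(5.379,8.000)
cell (5,8): code 0001 → (5.379,8.000)–(5.000,8.573)
total: 4 segments, chained into 1 closed loop(s), length Σ = 2.624018

segments=4 loops=1 length=2.624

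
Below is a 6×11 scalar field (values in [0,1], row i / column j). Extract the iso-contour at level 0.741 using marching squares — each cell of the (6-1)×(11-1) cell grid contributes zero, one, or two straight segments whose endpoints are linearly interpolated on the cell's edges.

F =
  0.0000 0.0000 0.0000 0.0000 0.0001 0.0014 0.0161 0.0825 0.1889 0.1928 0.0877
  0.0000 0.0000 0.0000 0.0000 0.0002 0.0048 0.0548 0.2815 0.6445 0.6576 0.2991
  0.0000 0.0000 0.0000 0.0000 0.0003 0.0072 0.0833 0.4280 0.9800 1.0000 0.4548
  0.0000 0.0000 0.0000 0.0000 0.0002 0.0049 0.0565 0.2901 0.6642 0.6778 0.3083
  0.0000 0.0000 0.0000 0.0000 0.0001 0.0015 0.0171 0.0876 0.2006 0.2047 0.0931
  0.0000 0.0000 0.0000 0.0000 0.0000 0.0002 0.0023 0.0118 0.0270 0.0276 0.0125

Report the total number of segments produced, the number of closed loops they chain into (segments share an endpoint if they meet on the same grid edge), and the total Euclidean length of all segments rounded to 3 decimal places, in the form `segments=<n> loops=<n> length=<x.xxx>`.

segments=6 loops=1 length=5.535

cell (1,7): code 0100 → (1.288,8.000)–(2.000,7.567)
cell (1,8): code 1100 → (1.244,9.000)–(1.288,8.000)
cell (1,9): code 1000 → (2.000,9.475)–(1.244,9.000)
cell (2,7): code 0010 → (2.000,7.567)–(2.757,8.000)
cell (2,8): code 0011 → (2.757,8.000)–(2.804,9.000)
cell (2,9): code 0001 → (2.804,9.000)–(2.000,9.475)
total: 6 segments, chained into 1 closed loop(s), length Σ = 5.534567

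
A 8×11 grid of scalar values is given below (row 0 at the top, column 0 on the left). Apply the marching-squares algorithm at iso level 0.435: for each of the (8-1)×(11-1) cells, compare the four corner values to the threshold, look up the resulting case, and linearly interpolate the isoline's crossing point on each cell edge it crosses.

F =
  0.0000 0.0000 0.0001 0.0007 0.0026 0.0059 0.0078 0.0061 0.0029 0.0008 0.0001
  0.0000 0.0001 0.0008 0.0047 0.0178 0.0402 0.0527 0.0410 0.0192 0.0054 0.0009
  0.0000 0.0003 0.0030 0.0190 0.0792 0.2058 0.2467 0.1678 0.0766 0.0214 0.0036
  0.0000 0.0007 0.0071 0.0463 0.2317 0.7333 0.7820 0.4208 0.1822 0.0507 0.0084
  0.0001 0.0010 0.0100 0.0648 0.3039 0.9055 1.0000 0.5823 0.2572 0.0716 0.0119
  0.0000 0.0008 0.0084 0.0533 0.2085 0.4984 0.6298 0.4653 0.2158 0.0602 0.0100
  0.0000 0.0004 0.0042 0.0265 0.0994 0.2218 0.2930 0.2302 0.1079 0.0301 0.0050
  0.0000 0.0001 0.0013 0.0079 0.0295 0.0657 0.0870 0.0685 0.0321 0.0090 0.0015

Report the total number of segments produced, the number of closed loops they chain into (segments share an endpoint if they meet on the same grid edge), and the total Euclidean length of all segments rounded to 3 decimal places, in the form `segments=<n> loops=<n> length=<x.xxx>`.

cell (2,4): code 0100 → (2.435,5.000)–(3.000,4.405)
cell (2,5): code 1100 → (2.352,6.000)–(2.435,5.000)
cell (2,6): code 1000 → (3.000,6.961)–(2.352,6.000)
cell (3,4): code 0110 → (3.000,4.405)–(4.000,4.218)
cell (3,6): code 1101 → (3.088,7.000)–(3.000,6.961)
cell (3,7): code 1000 → (4.000,7.453)–(3.088,7.000)
cell (4,4): code 0110 → (4.000,4.218)–(5.000,4.781)
cell (4,7): code 1001 → (5.000,7.121)–(4.000,7.453)
cell (5,4): code 0010 → (5.000,4.781)–(5.229,5.000)
cell (5,5): code 0011 → (5.229,5.000)–(5.578,6.000)
cell (5,6): code 0011 → (5.578,6.000)–(5.129,7.000)
cell (5,7): code 0001 → (5.129,7.000)–(5.000,7.121)
total: 12 segments, chained into 1 closed loop(s), length Σ = 9.965950

segments=12 loops=1 length=9.966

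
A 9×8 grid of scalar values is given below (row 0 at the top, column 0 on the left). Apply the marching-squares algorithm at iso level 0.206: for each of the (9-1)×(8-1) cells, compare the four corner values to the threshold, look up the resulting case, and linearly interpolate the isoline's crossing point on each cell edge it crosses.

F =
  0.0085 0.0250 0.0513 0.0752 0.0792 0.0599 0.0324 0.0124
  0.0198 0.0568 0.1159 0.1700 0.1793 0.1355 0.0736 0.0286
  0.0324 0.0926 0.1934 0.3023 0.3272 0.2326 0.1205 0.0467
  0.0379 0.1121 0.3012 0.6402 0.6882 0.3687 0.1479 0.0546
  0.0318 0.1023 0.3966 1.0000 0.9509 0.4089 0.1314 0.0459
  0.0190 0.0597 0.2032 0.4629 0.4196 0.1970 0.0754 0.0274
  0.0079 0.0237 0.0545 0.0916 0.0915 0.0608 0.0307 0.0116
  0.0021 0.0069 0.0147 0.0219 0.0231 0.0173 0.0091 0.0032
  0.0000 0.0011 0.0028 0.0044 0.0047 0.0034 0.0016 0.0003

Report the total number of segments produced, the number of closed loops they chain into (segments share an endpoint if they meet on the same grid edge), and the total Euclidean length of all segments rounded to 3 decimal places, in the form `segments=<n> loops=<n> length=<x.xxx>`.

segments=16 loops=1 length=13.789

cell (1,2): code 0100 → (1.272,3.000)–(2.000,2.116)
cell (1,3): code 1100 → (1.181,4.000)–(1.272,3.000)
cell (1,4): code 1100 → (1.726,5.000)–(1.181,4.000)
cell (1,5): code 1000 → (2.000,5.237)–(1.726,5.000)
cell (2,1): code 0100 → (2.117,2.000)–(3.000,1.497)
cell (2,2): code 1110 → (2.000,2.116)–(2.117,2.000)
cell (2,5): code 1001 → (3.000,5.737)–(2.000,5.237)
cell (3,1): code 0110 → (3.000,1.497)–(4.000,1.352)
cell (3,5): code 1001 → (4.000,5.731)–(3.000,5.737)
cell (4,1): code 0010 → (4.000,1.352)–(4.986,2.000)
cell (4,2): code 0111 → (4.986,2.000)–(5.000,2.011)
cell (4,4): code 1011 → (5.000,4.960)–(4.958,5.000)
cell (4,5): code 0001 → (4.958,5.000)–(4.000,5.731)
cell (5,2): code 0010 → (5.000,2.011)–(5.692,3.000)
cell (5,3): code 0011 → (5.692,3.000)–(5.651,4.000)
cell (5,4): code 0001 → (5.651,4.000)–(5.000,4.960)
total: 16 segments, chained into 1 closed loop(s), length Σ = 13.788593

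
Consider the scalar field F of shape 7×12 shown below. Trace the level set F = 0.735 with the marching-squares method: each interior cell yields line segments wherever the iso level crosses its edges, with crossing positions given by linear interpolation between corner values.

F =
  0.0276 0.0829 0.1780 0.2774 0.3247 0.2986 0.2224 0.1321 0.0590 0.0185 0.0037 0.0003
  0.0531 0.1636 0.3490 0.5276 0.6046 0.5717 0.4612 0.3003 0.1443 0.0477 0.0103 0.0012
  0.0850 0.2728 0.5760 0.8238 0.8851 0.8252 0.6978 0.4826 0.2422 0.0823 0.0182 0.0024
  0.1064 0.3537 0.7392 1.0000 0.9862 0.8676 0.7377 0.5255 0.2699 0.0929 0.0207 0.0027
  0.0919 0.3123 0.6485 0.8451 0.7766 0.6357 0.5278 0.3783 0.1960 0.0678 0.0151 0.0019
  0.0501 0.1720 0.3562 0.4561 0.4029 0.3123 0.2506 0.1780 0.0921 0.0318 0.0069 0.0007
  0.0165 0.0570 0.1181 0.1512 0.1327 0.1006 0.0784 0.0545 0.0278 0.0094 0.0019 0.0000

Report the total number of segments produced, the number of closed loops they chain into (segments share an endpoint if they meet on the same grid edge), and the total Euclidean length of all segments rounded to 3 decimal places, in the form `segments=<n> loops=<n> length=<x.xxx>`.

segments=16 loops=1 length=10.587

cell (1,2): code 0100 → (1.700,3.000)–(2.000,2.642)
cell (1,3): code 1100 → (1.465,4.000)–(1.700,3.000)
cell (1,4): code 1100 → (1.644,5.000)–(1.465,4.000)
cell (1,5): code 1000 → (2.000,5.708)–(1.644,5.000)
cell (2,1): code 0100 → (2.974,2.000)–(3.000,1.989)
cell (2,2): code 1110 → (2.000,2.642)–(2.974,2.000)
cell (2,5): code 1101 → (2.932,6.000)–(2.000,5.708)
cell (2,6): code 1000 → (3.000,6.013)–(2.932,6.000)
cell (3,1): code 0010 → (3.000,1.989)–(3.046,2.000)
cell (3,2): code 0111 → (3.046,2.000)–(4.000,2.440)
cell (3,4): code 1011 → (4.000,4.295)–(3.572,5.000)
cell (3,5): code 0011 → (3.572,5.000)–(3.013,6.000)
cell (3,6): code 0001 → (3.013,6.000)–(3.000,6.013)
cell (4,2): code 0010 → (4.000,2.440)–(4.283,3.000)
cell (4,3): code 0011 → (4.283,3.000)–(4.111,4.000)
cell (4,4): code 0001 → (4.111,4.000)–(4.000,4.295)
total: 16 segments, chained into 1 closed loop(s), length Σ = 10.587087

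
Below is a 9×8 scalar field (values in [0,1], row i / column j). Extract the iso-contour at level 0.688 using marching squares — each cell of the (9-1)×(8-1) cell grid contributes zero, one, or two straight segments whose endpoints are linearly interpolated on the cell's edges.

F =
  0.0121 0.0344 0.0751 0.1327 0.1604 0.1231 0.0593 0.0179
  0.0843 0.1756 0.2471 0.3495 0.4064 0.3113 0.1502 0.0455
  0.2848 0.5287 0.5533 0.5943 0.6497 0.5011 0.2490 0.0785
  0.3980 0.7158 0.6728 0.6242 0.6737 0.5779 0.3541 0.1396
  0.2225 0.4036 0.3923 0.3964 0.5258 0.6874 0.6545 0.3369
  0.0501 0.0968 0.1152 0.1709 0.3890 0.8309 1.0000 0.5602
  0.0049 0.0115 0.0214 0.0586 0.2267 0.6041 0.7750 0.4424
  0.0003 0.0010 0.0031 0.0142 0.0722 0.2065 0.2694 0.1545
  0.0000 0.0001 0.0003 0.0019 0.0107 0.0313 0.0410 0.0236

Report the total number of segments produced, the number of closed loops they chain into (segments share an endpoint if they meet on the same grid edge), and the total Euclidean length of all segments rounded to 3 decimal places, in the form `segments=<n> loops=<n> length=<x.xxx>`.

cell (2,0): code 0100 → (2.851,1.000)–(3.000,0.913)
cell (2,1): code 1000 → (3.000,1.647)–(2.851,1.000)
cell (3,0): code 0010 → (3.000,0.913)–(3.089,1.000)
cell (3,1): code 0001 → (3.089,1.000)–(3.000,1.647)
cell (4,4): code 0100 → (4.004,5.000)–(5.000,4.677)
cell (4,5): code 1100 → (4.097,6.000)–(4.004,5.000)
cell (4,6): code 1000 → (5.000,6.709)–(4.097,6.000)
cell (5,4): code 0010 → (5.000,4.677)–(5.630,5.000)
cell (5,5): code 0111 → (5.630,5.000)–(6.000,5.491)
cell (5,6): code 1001 → (6.000,6.262)–(5.000,6.709)
cell (6,5): code 0010 → (6.000,5.491)–(6.172,6.000)
cell (6,6): code 0001 → (6.172,6.000)–(6.000,6.262)
total: 12 segments, chained into 2 closed loop(s), length Σ = 8.081975

segments=12 loops=2 length=8.082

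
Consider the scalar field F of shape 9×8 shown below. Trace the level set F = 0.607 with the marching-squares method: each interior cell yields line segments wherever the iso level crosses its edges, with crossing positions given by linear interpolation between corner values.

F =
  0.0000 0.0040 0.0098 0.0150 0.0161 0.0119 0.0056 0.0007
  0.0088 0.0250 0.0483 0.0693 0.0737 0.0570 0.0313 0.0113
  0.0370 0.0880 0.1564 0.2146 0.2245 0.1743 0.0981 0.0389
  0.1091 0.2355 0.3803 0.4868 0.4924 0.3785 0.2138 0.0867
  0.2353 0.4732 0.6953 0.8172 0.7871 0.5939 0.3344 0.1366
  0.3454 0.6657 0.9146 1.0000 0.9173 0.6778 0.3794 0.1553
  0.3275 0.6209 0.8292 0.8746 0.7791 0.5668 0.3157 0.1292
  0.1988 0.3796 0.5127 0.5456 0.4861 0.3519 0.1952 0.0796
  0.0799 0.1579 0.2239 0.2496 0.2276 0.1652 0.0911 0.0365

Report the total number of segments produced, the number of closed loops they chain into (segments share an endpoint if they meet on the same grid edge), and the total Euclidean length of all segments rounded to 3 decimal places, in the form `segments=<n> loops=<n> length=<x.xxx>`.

cell (3,1): code 0100 → (3.720,2.000)–(4.000,1.602)
cell (3,2): code 1100 → (3.364,3.000)–(3.720,2.000)
cell (3,3): code 1100 → (3.389,4.000)–(3.364,3.000)
cell (3,4): code 1000 → (4.000,4.932)–(3.389,4.000)
cell (4,0): code 0100 → (4.695,1.000)–(5.000,0.817)
cell (4,1): code 1110 → (4.000,1.602)–(4.695,1.000)
cell (4,4): code 1101 → (4.156,5.000)–(4.000,4.932)
cell (4,5): code 1000 → (5.000,5.237)–(4.156,5.000)
cell (5,0): code 0110 → (5.000,0.817)–(6.000,0.953)
cell (5,4): code 1011 → (6.000,4.811)–(5.638,5.000)
cell (5,5): code 0001 → (5.638,5.000)–(5.000,5.237)
cell (6,0): code 0010 → (6.000,0.953)–(6.058,1.000)
cell (6,1): code 0011 → (6.058,1.000)–(6.702,2.000)
cell (6,2): code 0011 → (6.702,2.000)–(6.813,3.000)
cell (6,3): code 0011 → (6.813,3.000)–(6.587,4.000)
cell (6,4): code 0001 → (6.587,4.000)–(6.000,4.811)
total: 16 segments, chained into 1 closed loop(s), length Σ = 12.380381

segments=16 loops=1 length=12.380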